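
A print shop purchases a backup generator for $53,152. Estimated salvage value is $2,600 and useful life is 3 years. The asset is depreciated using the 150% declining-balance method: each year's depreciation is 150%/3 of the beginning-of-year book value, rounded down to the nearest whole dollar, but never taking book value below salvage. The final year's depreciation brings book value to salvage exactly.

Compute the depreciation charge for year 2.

Depreciable base = $53,152 − $2,600 = $50,552.
Year 1: ⌊$53,152 × 150%/3⌋ = $26,576. Book value $26,576.
Year 2: ⌊$26,576 × 150%/3⌋ = $13,288. Book value $13,288.

$13,288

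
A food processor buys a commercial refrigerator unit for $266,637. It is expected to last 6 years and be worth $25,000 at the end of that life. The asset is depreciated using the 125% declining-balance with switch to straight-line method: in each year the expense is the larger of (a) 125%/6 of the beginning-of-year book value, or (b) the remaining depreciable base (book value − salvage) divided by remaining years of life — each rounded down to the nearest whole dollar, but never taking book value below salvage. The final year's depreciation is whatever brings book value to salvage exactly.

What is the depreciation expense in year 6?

Depreciable base = $266,637 − $25,000 = $241,637.
Year 1: DB = ⌊$266,637 × 125%/6⌋ = $55,549; SL = ⌊$241,637/6⌋ = $40,272 → take DB $55,549. Book value $211,088.
Year 2: DB = ⌊$211,088 × 125%/6⌋ = $43,976; SL = ⌊$186,088/5⌋ = $37,217 → take DB $43,976. Book value $167,112.
Year 3: DB = ⌊$167,112 × 125%/6⌋ = $34,815; SL = ⌊$142,112/4⌋ = $35,528 → take SL $35,528. Book value $131,584.
Year 4: DB = ⌊$131,584 × 125%/6⌋ = $27,413; SL = ⌊$106,584/3⌋ = $35,528 → take SL $35,528. Book value $96,056.
Year 5: DB = ⌊$96,056 × 125%/6⌋ = $20,011; SL = ⌊$71,056/2⌋ = $35,528 → take SL $35,528. Book value $60,528.
Year 6 (final): $60,528 − $25,000 = $35,528. Book value $25,000.

$35,528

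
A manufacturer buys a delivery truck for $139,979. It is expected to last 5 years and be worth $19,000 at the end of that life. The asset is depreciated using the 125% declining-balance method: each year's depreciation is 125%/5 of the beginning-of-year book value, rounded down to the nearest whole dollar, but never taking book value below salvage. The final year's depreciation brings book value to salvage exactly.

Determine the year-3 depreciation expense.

Depreciable base = $139,979 − $19,000 = $120,979.
Year 1: ⌊$139,979 × 125%/5⌋ = $34,994. Book value $104,985.
Year 2: ⌊$104,985 × 125%/5⌋ = $26,246. Book value $78,739.
Year 3: ⌊$78,739 × 125%/5⌋ = $19,684. Book value $59,055.

$19,684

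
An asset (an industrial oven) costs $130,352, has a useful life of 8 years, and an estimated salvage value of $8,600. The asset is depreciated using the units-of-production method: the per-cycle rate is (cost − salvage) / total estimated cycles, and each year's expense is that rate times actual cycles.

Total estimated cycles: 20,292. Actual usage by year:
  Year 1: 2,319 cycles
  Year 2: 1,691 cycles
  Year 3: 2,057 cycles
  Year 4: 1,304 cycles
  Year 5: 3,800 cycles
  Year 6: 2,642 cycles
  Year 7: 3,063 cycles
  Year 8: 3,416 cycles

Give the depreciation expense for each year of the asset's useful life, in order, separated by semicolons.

Depreciable base = $130,352 − $8,600 = $121,752.
Rate = $121,752 / 20,292 cycles = $6 per cycle.
Year 1: 2,319 × $6 = $13,914. Book value $116,438.
Year 2: 1,691 × $6 = $10,146. Book value $106,292.
Year 3: 2,057 × $6 = $12,342. Book value $93,950.
Year 4: 1,304 × $6 = $7,824. Book value $86,126.
Year 5: 3,800 × $6 = $22,800. Book value $63,326.
Year 6: 2,642 × $6 = $15,852. Book value $47,474.
Year 7: 3,063 × $6 = $18,378. Book value $29,096.
Year 8: 3,416 × $6 = $20,496. Book value $8,600.

$13,914; $10,146; $12,342; $7,824; $22,800; $15,852; $18,378; $20,496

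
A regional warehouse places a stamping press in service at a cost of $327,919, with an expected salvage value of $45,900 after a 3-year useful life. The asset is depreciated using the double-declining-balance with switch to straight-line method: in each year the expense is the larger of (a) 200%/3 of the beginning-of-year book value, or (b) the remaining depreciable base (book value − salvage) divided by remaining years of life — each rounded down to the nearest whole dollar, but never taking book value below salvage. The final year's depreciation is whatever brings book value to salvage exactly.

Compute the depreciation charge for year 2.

Depreciable base = $327,919 − $45,900 = $282,019.
Year 1: DB = ⌊$327,919 × 200%/3⌋ = $218,612; SL = ⌊$282,019/3⌋ = $94,006 → take DB $218,612. Book value $109,307.
Year 2: DB = ⌊$109,307 × 200%/3⌋ = $72,871; SL = ⌊$63,407/2⌋ = $31,703 → take DB $72,871, capped at $63,407. Book value $45,900.

$63,407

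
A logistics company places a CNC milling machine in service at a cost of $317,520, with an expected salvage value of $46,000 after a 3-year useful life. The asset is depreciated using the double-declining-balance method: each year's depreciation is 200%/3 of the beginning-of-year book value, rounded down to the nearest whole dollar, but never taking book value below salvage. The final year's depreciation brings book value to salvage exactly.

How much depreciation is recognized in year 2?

$59,840

Depreciable base = $317,520 − $46,000 = $271,520.
Year 1: ⌊$317,520 × 200%/3⌋ = $211,680. Book value $105,840.
Year 2: ⌊$105,840 × 200%/3⌋ = $70,560, capped at $59,840. Book value $46,000.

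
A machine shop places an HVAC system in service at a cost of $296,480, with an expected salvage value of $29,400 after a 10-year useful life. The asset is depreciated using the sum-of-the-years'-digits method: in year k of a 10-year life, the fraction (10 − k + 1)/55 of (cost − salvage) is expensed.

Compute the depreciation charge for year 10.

$4,856

Depreciable base = $296,480 − $29,400 = $267,080.
Sum of the years' digits = 10+9+8+7+6+5+4+3+2+1 = 55.
Year 1: $267,080 × 10/55 = $48,560. Book value $247,920.
Year 2: $267,080 × 9/55 = $43,704. Book value $204,216.
Year 3: $267,080 × 8/55 = $38,848. Book value $165,368.
Year 4: $267,080 × 7/55 = $33,992. Book value $131,376.
Year 5: $267,080 × 6/55 = $29,136. Book value $102,240.
Year 6: $267,080 × 5/55 = $24,280. Book value $77,960.
Year 7: $267,080 × 4/55 = $19,424. Book value $58,536.
Year 8: $267,080 × 3/55 = $14,568. Book value $43,968.
Year 9: $267,080 × 2/55 = $9,712. Book value $34,256.
Year 10: $267,080 × 1/55 = $4,856. Book value $29,400.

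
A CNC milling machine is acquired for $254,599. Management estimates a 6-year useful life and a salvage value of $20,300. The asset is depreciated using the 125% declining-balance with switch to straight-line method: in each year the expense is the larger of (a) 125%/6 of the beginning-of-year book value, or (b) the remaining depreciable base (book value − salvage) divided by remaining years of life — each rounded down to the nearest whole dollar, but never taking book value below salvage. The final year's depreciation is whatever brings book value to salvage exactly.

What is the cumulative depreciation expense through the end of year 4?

Depreciable base = $254,599 − $20,300 = $234,299.
Year 1: DB = ⌊$254,599 × 125%/6⌋ = $53,041; SL = ⌊$234,299/6⌋ = $39,049 → take DB $53,041. Book value $201,558.
Year 2: DB = ⌊$201,558 × 125%/6⌋ = $41,991; SL = ⌊$181,258/5⌋ = $36,251 → take DB $41,991. Book value $159,567.
Year 3: DB = ⌊$159,567 × 125%/6⌋ = $33,243; SL = ⌊$139,267/4⌋ = $34,816 → take SL $34,816. Book value $124,751.
Year 4: DB = ⌊$124,751 × 125%/6⌋ = $25,989; SL = ⌊$104,451/3⌋ = $34,817 → take SL $34,817. Book value $89,934.
Accumulated through year 4 = $254,599 − $89,934 = $164,665.

$164,665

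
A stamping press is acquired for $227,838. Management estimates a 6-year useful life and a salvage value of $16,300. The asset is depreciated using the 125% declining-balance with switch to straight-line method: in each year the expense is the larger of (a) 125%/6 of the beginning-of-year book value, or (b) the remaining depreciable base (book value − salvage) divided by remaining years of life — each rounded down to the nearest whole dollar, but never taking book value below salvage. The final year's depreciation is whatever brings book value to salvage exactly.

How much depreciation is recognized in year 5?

Depreciable base = $227,838 − $16,300 = $211,538.
Year 1: DB = ⌊$227,838 × 125%/6⌋ = $47,466; SL = ⌊$211,538/6⌋ = $35,256 → take DB $47,466. Book value $180,372.
Year 2: DB = ⌊$180,372 × 125%/6⌋ = $37,577; SL = ⌊$164,072/5⌋ = $32,814 → take DB $37,577. Book value $142,795.
Year 3: DB = ⌊$142,795 × 125%/6⌋ = $29,748; SL = ⌊$126,495/4⌋ = $31,623 → take SL $31,623. Book value $111,172.
Year 4: DB = ⌊$111,172 × 125%/6⌋ = $23,160; SL = ⌊$94,872/3⌋ = $31,624 → take SL $31,624. Book value $79,548.
Year 5: DB = ⌊$79,548 × 125%/6⌋ = $16,572; SL = ⌊$63,248/2⌋ = $31,624 → take SL $31,624. Book value $47,924.

$31,624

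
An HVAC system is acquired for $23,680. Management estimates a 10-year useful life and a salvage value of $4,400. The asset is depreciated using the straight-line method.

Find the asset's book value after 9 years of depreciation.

Depreciable base = $23,680 − $4,400 = $19,280.
Annual expense = $19,280 / 10 = $1,928.
End of year 1: book value $21,752.
End of year 2: book value $19,824.
End of year 3: book value $17,896.
End of year 4: book value $15,968.
End of year 5: book value $14,040.
End of year 6: book value $12,112.
End of year 7: book value $10,184.
End of year 8: book value $8,256.
End of year 9: book value $6,328.

$6,328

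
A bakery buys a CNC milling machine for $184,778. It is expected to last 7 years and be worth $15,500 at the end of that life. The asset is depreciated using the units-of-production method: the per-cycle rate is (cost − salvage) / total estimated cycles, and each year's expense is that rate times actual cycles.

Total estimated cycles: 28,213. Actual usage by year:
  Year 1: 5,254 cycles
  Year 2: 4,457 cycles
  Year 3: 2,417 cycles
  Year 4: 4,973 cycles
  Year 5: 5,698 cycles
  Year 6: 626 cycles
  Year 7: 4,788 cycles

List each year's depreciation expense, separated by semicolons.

Depreciable base = $184,778 − $15,500 = $169,278.
Rate = $169,278 / 28,213 cycles = $6 per cycle.
Year 1: 5,254 × $6 = $31,524. Book value $153,254.
Year 2: 4,457 × $6 = $26,742. Book value $126,512.
Year 3: 2,417 × $6 = $14,502. Book value $112,010.
Year 4: 4,973 × $6 = $29,838. Book value $82,172.
Year 5: 5,698 × $6 = $34,188. Book value $47,984.
Year 6: 626 × $6 = $3,756. Book value $44,228.
Year 7: 4,788 × $6 = $28,728. Book value $15,500.

$31,524; $26,742; $14,502; $29,838; $34,188; $3,756; $28,728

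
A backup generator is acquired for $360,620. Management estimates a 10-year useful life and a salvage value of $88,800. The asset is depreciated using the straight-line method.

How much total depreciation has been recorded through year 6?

$163,092

Depreciable base = $360,620 − $88,800 = $271,820.
Annual expense = $271,820 / 10 = $27,182.
End of year 1: book value $333,438.
End of year 2: book value $306,256.
End of year 3: book value $279,074.
End of year 4: book value $251,892.
End of year 5: book value $224,710.
End of year 6: book value $197,528.
Accumulated through year 6 = $360,620 − $197,528 = $163,092.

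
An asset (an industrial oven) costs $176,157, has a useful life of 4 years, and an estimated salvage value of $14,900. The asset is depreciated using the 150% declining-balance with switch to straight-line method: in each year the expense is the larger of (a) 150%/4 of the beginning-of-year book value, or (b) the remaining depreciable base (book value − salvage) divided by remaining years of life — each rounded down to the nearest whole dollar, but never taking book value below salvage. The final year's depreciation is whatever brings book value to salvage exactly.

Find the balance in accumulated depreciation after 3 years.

Depreciable base = $176,157 − $14,900 = $161,257.
Year 1: DB = ⌊$176,157 × 150%/4⌋ = $66,058; SL = ⌊$161,257/4⌋ = $40,314 → take DB $66,058. Book value $110,099.
Year 2: DB = ⌊$110,099 × 150%/4⌋ = $41,287; SL = ⌊$95,199/3⌋ = $31,733 → take DB $41,287. Book value $68,812.
Year 3: DB = ⌊$68,812 × 150%/4⌋ = $25,804; SL = ⌊$53,912/2⌋ = $26,956 → take SL $26,956. Book value $41,856.
Accumulated through year 3 = $176,157 − $41,856 = $134,301.

$134,301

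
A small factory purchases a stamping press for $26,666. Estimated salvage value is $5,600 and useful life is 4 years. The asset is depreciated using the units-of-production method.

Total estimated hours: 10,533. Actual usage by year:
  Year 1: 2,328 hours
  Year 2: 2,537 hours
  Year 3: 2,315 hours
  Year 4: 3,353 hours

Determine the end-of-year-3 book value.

Depreciable base = $26,666 − $5,600 = $21,066.
Rate = $21,066 / 10,533 hours = $2 per hour.
Year 1: 2,328 × $2 = $4,656. Book value $22,010.
Year 2: 2,537 × $2 = $5,074. Book value $16,936.
Year 3: 2,315 × $2 = $4,630. Book value $12,306.

$12,306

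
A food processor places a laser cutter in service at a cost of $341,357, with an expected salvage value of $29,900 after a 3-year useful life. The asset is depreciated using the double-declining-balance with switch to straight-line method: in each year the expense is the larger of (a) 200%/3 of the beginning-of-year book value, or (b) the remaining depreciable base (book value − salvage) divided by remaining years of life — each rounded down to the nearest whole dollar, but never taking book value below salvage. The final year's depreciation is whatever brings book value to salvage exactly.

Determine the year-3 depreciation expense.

Depreciable base = $341,357 − $29,900 = $311,457.
Year 1: DB = ⌊$341,357 × 200%/3⌋ = $227,571; SL = ⌊$311,457/3⌋ = $103,819 → take DB $227,571. Book value $113,786.
Year 2: DB = ⌊$113,786 × 200%/3⌋ = $75,857; SL = ⌊$83,886/2⌋ = $41,943 → take DB $75,857. Book value $37,929.
Year 3 (final): $37,929 − $29,900 = $8,029. Book value $29,900.

$8,029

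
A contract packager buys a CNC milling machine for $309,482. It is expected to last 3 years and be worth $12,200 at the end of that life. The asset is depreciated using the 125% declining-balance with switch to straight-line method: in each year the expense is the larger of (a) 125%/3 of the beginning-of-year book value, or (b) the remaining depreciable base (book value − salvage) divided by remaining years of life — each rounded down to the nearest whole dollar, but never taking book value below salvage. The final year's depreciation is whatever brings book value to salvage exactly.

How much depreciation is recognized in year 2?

$84,166

Depreciable base = $309,482 − $12,200 = $297,282.
Year 1: DB = ⌊$309,482 × 125%/3⌋ = $128,950; SL = ⌊$297,282/3⌋ = $99,094 → take DB $128,950. Book value $180,532.
Year 2: DB = ⌊$180,532 × 125%/3⌋ = $75,221; SL = ⌊$168,332/2⌋ = $84,166 → take SL $84,166. Book value $96,366.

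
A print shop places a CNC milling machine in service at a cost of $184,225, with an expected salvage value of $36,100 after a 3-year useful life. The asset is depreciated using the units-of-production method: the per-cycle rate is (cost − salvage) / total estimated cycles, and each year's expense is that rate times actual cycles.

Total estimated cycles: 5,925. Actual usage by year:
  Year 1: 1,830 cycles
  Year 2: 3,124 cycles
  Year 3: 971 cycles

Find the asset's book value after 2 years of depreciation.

$60,375

Depreciable base = $184,225 − $36,100 = $148,125.
Rate = $148,125 / 5,925 cycles = $25 per cycle.
Year 1: 1,830 × $25 = $45,750. Book value $138,475.
Year 2: 3,124 × $25 = $78,100. Book value $60,375.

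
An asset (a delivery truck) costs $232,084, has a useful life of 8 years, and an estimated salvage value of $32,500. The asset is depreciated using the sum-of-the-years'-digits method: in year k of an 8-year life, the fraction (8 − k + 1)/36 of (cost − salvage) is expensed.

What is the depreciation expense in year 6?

Depreciable base = $232,084 − $32,500 = $199,584.
Sum of the years' digits = 8+7+6+5+4+3+2+1 = 36.
Year 1: $199,584 × 8/36 = $44,352. Book value $187,732.
Year 2: $199,584 × 7/36 = $38,808. Book value $148,924.
Year 3: $199,584 × 6/36 = $33,264. Book value $115,660.
Year 4: $199,584 × 5/36 = $27,720. Book value $87,940.
Year 5: $199,584 × 4/36 = $22,176. Book value $65,764.
Year 6: $199,584 × 3/36 = $16,632. Book value $49,132.

$16,632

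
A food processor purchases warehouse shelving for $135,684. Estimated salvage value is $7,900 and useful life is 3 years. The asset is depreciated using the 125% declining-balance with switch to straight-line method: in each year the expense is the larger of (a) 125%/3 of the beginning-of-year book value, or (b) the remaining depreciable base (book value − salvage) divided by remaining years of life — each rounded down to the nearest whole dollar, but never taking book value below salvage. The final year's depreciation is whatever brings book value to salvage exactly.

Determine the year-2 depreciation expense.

$35,624

Depreciable base = $135,684 − $7,900 = $127,784.
Year 1: DB = ⌊$135,684 × 125%/3⌋ = $56,535; SL = ⌊$127,784/3⌋ = $42,594 → take DB $56,535. Book value $79,149.
Year 2: DB = ⌊$79,149 × 125%/3⌋ = $32,978; SL = ⌊$71,249/2⌋ = $35,624 → take SL $35,624. Book value $43,525.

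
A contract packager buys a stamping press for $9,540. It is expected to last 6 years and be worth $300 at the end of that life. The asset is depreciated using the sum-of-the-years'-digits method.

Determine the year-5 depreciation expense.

Depreciable base = $9,540 − $300 = $9,240.
Sum of the years' digits = 6+5+4+3+2+1 = 21.
Year 1: $9,240 × 6/21 = $2,640. Book value $6,900.
Year 2: $9,240 × 5/21 = $2,200. Book value $4,700.
Year 3: $9,240 × 4/21 = $1,760. Book value $2,940.
Year 4: $9,240 × 3/21 = $1,320. Book value $1,620.
Year 5: $9,240 × 2/21 = $880. Book value $740.

$880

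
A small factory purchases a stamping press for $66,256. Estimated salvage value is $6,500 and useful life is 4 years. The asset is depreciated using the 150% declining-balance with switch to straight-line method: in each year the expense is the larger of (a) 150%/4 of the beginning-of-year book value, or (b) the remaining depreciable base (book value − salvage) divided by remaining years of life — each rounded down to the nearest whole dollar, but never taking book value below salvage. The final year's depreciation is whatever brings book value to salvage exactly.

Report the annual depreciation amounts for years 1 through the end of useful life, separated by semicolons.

$24,846; $15,528; $9,705; $9,677

Depreciable base = $66,256 − $6,500 = $59,756.
Year 1: DB = ⌊$66,256 × 150%/4⌋ = $24,846; SL = ⌊$59,756/4⌋ = $14,939 → take DB $24,846. Book value $41,410.
Year 2: DB = ⌊$41,410 × 150%/4⌋ = $15,528; SL = ⌊$34,910/3⌋ = $11,636 → take DB $15,528. Book value $25,882.
Year 3: DB = ⌊$25,882 × 150%/4⌋ = $9,705; SL = ⌊$19,382/2⌋ = $9,691 → take DB $9,705. Book value $16,177.
Year 4 (final): $16,177 − $6,500 = $9,677. Book value $6,500.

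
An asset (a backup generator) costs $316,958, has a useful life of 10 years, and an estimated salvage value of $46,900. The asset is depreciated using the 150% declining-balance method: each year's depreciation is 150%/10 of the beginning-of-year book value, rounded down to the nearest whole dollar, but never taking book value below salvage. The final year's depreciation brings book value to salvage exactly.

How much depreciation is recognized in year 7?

$17,931

Depreciable base = $316,958 − $46,900 = $270,058.
Year 1: ⌊$316,958 × 150%/10⌋ = $47,543. Book value $269,415.
Year 2: ⌊$269,415 × 150%/10⌋ = $40,412. Book value $229,003.
Year 3: ⌊$229,003 × 150%/10⌋ = $34,350. Book value $194,653.
Year 4: ⌊$194,653 × 150%/10⌋ = $29,197. Book value $165,456.
Year 5: ⌊$165,456 × 150%/10⌋ = $24,818. Book value $140,638.
Year 6: ⌊$140,638 × 150%/10⌋ = $21,095. Book value $119,543.
Year 7: ⌊$119,543 × 150%/10⌋ = $17,931. Book value $101,612.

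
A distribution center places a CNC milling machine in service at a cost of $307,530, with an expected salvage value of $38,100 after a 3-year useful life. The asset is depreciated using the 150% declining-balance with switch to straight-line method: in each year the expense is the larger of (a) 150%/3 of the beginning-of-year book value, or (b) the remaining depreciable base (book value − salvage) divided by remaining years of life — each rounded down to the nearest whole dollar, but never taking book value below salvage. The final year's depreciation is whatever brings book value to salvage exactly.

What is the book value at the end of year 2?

$76,883

Depreciable base = $307,530 − $38,100 = $269,430.
Year 1: DB = ⌊$307,530 × 150%/3⌋ = $153,765; SL = ⌊$269,430/3⌋ = $89,810 → take DB $153,765. Book value $153,765.
Year 2: DB = ⌊$153,765 × 150%/3⌋ = $76,882; SL = ⌊$115,665/2⌋ = $57,832 → take DB $76,882. Book value $76,883.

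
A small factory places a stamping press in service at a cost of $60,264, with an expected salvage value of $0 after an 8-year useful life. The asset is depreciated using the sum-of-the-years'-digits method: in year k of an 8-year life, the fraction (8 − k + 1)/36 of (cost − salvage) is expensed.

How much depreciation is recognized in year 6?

$5,022

Depreciable base = $60,264 − $0 = $60,264.
Sum of the years' digits = 8+7+6+5+4+3+2+1 = 36.
Year 1: $60,264 × 8/36 = $13,392. Book value $46,872.
Year 2: $60,264 × 7/36 = $11,718. Book value $35,154.
Year 3: $60,264 × 6/36 = $10,044. Book value $25,110.
Year 4: $60,264 × 5/36 = $8,370. Book value $16,740.
Year 5: $60,264 × 4/36 = $6,696. Book value $10,044.
Year 6: $60,264 × 3/36 = $5,022. Book value $5,022.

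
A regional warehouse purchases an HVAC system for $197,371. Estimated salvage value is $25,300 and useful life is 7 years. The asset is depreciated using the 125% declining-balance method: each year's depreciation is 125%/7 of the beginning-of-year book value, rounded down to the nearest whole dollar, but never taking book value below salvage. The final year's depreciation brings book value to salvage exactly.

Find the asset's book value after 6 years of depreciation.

Depreciable base = $197,371 − $25,300 = $172,071.
Year 1: ⌊$197,371 × 125%/7⌋ = $35,244. Book value $162,127.
Year 2: ⌊$162,127 × 125%/7⌋ = $28,951. Book value $133,176.
Year 3: ⌊$133,176 × 125%/7⌋ = $23,781. Book value $109,395.
Year 4: ⌊$109,395 × 125%/7⌋ = $19,534. Book value $89,861.
Year 5: ⌊$89,861 × 125%/7⌋ = $16,046. Book value $73,815.
Year 6: ⌊$73,815 × 125%/7⌋ = $13,181. Book value $60,634.

$60,634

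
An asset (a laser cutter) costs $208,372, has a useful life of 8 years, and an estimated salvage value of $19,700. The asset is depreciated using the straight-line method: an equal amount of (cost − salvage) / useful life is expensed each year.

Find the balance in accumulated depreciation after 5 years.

Depreciable base = $208,372 − $19,700 = $188,672.
Annual expense = $188,672 / 8 = $23,584.
End of year 1: book value $184,788.
End of year 2: book value $161,204.
End of year 3: book value $137,620.
End of year 4: book value $114,036.
End of year 5: book value $90,452.
Accumulated through year 5 = $208,372 − $90,452 = $117,920.

$117,920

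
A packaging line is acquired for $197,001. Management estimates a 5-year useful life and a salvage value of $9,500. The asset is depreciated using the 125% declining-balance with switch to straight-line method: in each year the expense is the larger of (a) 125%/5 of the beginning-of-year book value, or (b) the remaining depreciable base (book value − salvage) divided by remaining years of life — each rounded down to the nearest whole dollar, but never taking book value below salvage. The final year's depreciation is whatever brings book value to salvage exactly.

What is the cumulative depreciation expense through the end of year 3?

$119,958

Depreciable base = $197,001 − $9,500 = $187,501.
Year 1: DB = ⌊$197,001 × 125%/5⌋ = $49,250; SL = ⌊$187,501/5⌋ = $37,500 → take DB $49,250. Book value $147,751.
Year 2: DB = ⌊$147,751 × 125%/5⌋ = $36,937; SL = ⌊$138,251/4⌋ = $34,562 → take DB $36,937. Book value $110,814.
Year 3: DB = ⌊$110,814 × 125%/5⌋ = $27,703; SL = ⌊$101,314/3⌋ = $33,771 → take SL $33,771. Book value $77,043.
Accumulated through year 3 = $197,001 − $77,043 = $119,958.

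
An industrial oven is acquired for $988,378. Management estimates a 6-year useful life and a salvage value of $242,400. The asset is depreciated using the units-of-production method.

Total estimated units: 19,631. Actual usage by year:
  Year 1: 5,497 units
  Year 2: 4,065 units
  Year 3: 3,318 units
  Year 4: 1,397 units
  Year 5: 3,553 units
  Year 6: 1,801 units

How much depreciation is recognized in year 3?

Depreciable base = $988,378 − $242,400 = $745,978.
Rate = $745,978 / 19,631 units = $38 per unit.
Year 1: 5,497 × $38 = $208,886. Book value $779,492.
Year 2: 4,065 × $38 = $154,470. Book value $625,022.
Year 3: 3,318 × $38 = $126,084. Book value $498,938.

$126,084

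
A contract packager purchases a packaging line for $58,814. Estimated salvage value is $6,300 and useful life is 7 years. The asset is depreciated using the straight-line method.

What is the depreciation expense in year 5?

$7,502

Depreciable base = $58,814 − $6,300 = $52,514.
Annual expense = $52,514 / 7 = $7,502.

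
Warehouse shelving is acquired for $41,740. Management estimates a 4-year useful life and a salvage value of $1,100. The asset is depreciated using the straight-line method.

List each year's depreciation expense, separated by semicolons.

Depreciable base = $41,740 − $1,100 = $40,640.
Annual expense = $40,640 / 4 = $10,160.
End of year 1: book value $31,580.
End of year 2: book value $21,420.
End of year 3: book value $11,260.
End of year 4: book value $1,100.

$10,160; $10,160; $10,160; $10,160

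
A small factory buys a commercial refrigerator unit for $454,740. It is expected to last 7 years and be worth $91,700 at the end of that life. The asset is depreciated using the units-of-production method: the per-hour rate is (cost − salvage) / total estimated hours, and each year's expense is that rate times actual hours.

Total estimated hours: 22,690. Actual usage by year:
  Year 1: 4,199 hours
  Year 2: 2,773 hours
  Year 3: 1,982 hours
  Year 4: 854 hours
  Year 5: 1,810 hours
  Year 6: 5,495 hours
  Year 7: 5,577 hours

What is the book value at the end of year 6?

$180,932

Depreciable base = $454,740 − $91,700 = $363,040.
Rate = $363,040 / 22,690 hours = $16 per hour.
Year 1: 4,199 × $16 = $67,184. Book value $387,556.
Year 2: 2,773 × $16 = $44,368. Book value $343,188.
Year 3: 1,982 × $16 = $31,712. Book value $311,476.
Year 4: 854 × $16 = $13,664. Book value $297,812.
Year 5: 1,810 × $16 = $28,960. Book value $268,852.
Year 6: 5,495 × $16 = $87,920. Book value $180,932.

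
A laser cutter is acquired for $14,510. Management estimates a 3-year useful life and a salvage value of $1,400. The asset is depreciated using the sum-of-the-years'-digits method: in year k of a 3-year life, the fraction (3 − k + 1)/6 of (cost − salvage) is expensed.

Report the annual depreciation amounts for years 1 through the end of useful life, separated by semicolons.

$6,555; $4,370; $2,185

Depreciable base = $14,510 − $1,400 = $13,110.
Sum of the years' digits = 3+2+1 = 6.
Year 1: $13,110 × 3/6 = $6,555. Book value $7,955.
Year 2: $13,110 × 2/6 = $4,370. Book value $3,585.
Year 3: $13,110 × 1/6 = $2,185. Book value $1,400.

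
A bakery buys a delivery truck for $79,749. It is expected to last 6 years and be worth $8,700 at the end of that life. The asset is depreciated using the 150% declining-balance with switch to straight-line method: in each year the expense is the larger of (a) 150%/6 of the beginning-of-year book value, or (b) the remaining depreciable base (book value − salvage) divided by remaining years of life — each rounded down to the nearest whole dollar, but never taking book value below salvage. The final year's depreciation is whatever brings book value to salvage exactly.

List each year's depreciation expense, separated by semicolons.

Depreciable base = $79,749 − $8,700 = $71,049.
Year 1: DB = ⌊$79,749 × 150%/6⌋ = $19,937; SL = ⌊$71,049/6⌋ = $11,841 → take DB $19,937. Book value $59,812.
Year 2: DB = ⌊$59,812 × 150%/6⌋ = $14,953; SL = ⌊$51,112/5⌋ = $10,222 → take DB $14,953. Book value $44,859.
Year 3: DB = ⌊$44,859 × 150%/6⌋ = $11,214; SL = ⌊$36,159/4⌋ = $9,039 → take DB $11,214. Book value $33,645.
Year 4: DB = ⌊$33,645 × 150%/6⌋ = $8,411; SL = ⌊$24,945/3⌋ = $8,315 → take DB $8,411. Book value $25,234.
Year 5: DB = ⌊$25,234 × 150%/6⌋ = $6,308; SL = ⌊$16,534/2⌋ = $8,267 → take SL $8,267. Book value $16,967.
Year 6 (final): $16,967 − $8,700 = $8,267. Book value $8,700.

$19,937; $14,953; $11,214; $8,411; $8,267; $8,267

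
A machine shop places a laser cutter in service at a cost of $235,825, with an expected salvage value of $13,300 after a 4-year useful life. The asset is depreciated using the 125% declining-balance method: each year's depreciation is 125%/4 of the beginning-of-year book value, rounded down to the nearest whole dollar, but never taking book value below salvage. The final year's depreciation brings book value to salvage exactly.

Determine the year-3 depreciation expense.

Depreciable base = $235,825 − $13,300 = $222,525.
Year 1: ⌊$235,825 × 125%/4⌋ = $73,695. Book value $162,130.
Year 2: ⌊$162,130 × 125%/4⌋ = $50,665. Book value $111,465.
Year 3: ⌊$111,465 × 125%/4⌋ = $34,832. Book value $76,633.

$34,832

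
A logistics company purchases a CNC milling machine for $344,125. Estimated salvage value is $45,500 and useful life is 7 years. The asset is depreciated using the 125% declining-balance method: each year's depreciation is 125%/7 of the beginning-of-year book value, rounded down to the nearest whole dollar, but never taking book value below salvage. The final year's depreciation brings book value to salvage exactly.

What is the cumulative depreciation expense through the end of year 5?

Depreciable base = $344,125 − $45,500 = $298,625.
Year 1: ⌊$344,125 × 125%/7⌋ = $61,450. Book value $282,675.
Year 2: ⌊$282,675 × 125%/7⌋ = $50,477. Book value $232,198.
Year 3: ⌊$232,198 × 125%/7⌋ = $41,463. Book value $190,735.
Year 4: ⌊$190,735 × 125%/7⌋ = $34,059. Book value $156,676.
Year 5: ⌊$156,676 × 125%/7⌋ = $27,977. Book value $128,699.
Accumulated through year 5 = $344,125 − $128,699 = $215,426.

$215,426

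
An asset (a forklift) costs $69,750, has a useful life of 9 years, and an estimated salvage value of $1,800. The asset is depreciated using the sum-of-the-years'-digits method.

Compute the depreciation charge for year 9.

$1,510

Depreciable base = $69,750 − $1,800 = $67,950.
Sum of the years' digits = 9+8+7+6+5+4+3+2+1 = 45.
Year 1: $67,950 × 9/45 = $13,590. Book value $56,160.
Year 2: $67,950 × 8/45 = $12,080. Book value $44,080.
Year 3: $67,950 × 7/45 = $10,570. Book value $33,510.
Year 4: $67,950 × 6/45 = $9,060. Book value $24,450.
Year 5: $67,950 × 5/45 = $7,550. Book value $16,900.
Year 6: $67,950 × 4/45 = $6,040. Book value $10,860.
Year 7: $67,950 × 3/45 = $4,530. Book value $6,330.
Year 8: $67,950 × 2/45 = $3,020. Book value $3,310.
Year 9: $67,950 × 1/45 = $1,510. Book value $1,800.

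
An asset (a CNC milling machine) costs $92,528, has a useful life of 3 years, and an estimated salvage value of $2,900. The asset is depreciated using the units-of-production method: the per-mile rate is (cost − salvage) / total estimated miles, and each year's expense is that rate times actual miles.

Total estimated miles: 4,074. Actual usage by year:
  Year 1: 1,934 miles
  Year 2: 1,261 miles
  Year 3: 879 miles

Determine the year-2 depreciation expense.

Depreciable base = $92,528 − $2,900 = $89,628.
Rate = $89,628 / 4,074 miles = $22 per mile.
Year 1: 1,934 × $22 = $42,548. Book value $49,980.
Year 2: 1,261 × $22 = $27,742. Book value $22,238.

$27,742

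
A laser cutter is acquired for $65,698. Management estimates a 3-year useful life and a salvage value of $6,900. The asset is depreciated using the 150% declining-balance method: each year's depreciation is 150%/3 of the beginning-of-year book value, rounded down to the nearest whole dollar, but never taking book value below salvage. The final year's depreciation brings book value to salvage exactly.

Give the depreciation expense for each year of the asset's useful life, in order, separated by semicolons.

$32,849; $16,424; $9,525

Depreciable base = $65,698 − $6,900 = $58,798.
Year 1: ⌊$65,698 × 150%/3⌋ = $32,849. Book value $32,849.
Year 2: ⌊$32,849 × 150%/3⌋ = $16,424. Book value $16,425.
Year 3 (final): $16,425 − $6,900 = $9,525. Book value $6,900.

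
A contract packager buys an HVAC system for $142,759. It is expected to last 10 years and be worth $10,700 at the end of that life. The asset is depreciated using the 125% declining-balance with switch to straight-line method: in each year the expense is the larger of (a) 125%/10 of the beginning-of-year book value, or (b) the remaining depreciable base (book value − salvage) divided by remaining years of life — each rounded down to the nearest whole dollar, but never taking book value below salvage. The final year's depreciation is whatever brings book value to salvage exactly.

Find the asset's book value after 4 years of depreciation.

$83,505

Depreciable base = $142,759 − $10,700 = $132,059.
Year 1: DB = ⌊$142,759 × 125%/10⌋ = $17,844; SL = ⌊$132,059/10⌋ = $13,205 → take DB $17,844. Book value $124,915.
Year 2: DB = ⌊$124,915 × 125%/10⌋ = $15,614; SL = ⌊$114,215/9⌋ = $12,690 → take DB $15,614. Book value $109,301.
Year 3: DB = ⌊$109,301 × 125%/10⌋ = $13,662; SL = ⌊$98,601/8⌋ = $12,325 → take DB $13,662. Book value $95,639.
Year 4: DB = ⌊$95,639 × 125%/10⌋ = $11,954; SL = ⌊$84,939/7⌋ = $12,134 → take SL $12,134. Book value $83,505.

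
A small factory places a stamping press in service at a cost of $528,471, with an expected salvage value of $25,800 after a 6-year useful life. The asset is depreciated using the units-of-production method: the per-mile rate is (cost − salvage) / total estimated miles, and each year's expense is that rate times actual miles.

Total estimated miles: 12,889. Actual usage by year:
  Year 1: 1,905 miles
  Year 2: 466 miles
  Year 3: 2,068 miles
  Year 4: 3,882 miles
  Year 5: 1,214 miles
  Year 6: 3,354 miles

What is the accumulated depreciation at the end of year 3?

$173,121

Depreciable base = $528,471 − $25,800 = $502,671.
Rate = $502,671 / 12,889 miles = $39 per mile.
Year 1: 1,905 × $39 = $74,295. Book value $454,176.
Year 2: 466 × $39 = $18,174. Book value $436,002.
Year 3: 2,068 × $39 = $80,652. Book value $355,350.
Accumulated through year 3 = $528,471 − $355,350 = $173,121.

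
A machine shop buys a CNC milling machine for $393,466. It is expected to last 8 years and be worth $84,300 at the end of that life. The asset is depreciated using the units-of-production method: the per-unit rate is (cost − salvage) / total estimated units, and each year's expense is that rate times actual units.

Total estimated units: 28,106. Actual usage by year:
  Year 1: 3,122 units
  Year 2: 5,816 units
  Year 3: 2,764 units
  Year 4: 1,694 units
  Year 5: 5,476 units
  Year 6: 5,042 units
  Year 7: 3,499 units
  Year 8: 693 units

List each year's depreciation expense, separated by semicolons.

Depreciable base = $393,466 − $84,300 = $309,166.
Rate = $309,166 / 28,106 units = $11 per unit.
Year 1: 3,122 × $11 = $34,342. Book value $359,124.
Year 2: 5,816 × $11 = $63,976. Book value $295,148.
Year 3: 2,764 × $11 = $30,404. Book value $264,744.
Year 4: 1,694 × $11 = $18,634. Book value $246,110.
Year 5: 5,476 × $11 = $60,236. Book value $185,874.
Year 6: 5,042 × $11 = $55,462. Book value $130,412.
Year 7: 3,499 × $11 = $38,489. Book value $91,923.
Year 8: 693 × $11 = $7,623. Book value $84,300.

$34,342; $63,976; $30,404; $18,634; $60,236; $55,462; $38,489; $7,623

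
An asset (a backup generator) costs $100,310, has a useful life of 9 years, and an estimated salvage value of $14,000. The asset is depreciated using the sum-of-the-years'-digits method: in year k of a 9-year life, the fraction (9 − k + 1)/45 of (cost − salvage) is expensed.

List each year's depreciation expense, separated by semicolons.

Depreciable base = $100,310 − $14,000 = $86,310.
Sum of the years' digits = 9+8+7+6+5+4+3+2+1 = 45.
Year 1: $86,310 × 9/45 = $17,262. Book value $83,048.
Year 2: $86,310 × 8/45 = $15,344. Book value $67,704.
Year 3: $86,310 × 7/45 = $13,426. Book value $54,278.
Year 4: $86,310 × 6/45 = $11,508. Book value $42,770.
Year 5: $86,310 × 5/45 = $9,590. Book value $33,180.
Year 6: $86,310 × 4/45 = $7,672. Book value $25,508.
Year 7: $86,310 × 3/45 = $5,754. Book value $19,754.
Year 8: $86,310 × 2/45 = $3,836. Book value $15,918.
Year 9: $86,310 × 1/45 = $1,918. Book value $14,000.

$17,262; $15,344; $13,426; $11,508; $9,590; $7,672; $5,754; $3,836; $1,918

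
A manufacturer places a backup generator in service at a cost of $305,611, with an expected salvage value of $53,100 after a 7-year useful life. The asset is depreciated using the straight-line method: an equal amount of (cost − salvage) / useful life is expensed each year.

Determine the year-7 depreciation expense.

$36,073

Depreciable base = $305,611 − $53,100 = $252,511.
Annual expense = $252,511 / 7 = $36,073.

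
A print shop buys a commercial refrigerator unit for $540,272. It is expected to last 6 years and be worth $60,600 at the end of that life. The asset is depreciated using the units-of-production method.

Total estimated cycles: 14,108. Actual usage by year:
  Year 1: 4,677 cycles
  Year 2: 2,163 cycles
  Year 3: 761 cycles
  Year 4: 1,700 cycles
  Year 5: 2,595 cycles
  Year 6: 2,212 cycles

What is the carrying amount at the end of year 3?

$281,838

Depreciable base = $540,272 − $60,600 = $479,672.
Rate = $479,672 / 14,108 cycles = $34 per cycle.
Year 1: 4,677 × $34 = $159,018. Book value $381,254.
Year 2: 2,163 × $34 = $73,542. Book value $307,712.
Year 3: 761 × $34 = $25,874. Book value $281,838.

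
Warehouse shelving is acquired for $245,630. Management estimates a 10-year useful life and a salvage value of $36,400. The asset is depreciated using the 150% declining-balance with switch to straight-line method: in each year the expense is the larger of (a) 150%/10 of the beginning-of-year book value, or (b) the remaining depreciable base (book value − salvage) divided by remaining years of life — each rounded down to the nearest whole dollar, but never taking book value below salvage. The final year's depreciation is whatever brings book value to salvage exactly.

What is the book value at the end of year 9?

$50,461

Depreciable base = $245,630 − $36,400 = $209,230.
Year 1: DB = ⌊$245,630 × 150%/10⌋ = $36,844; SL = ⌊$209,230/10⌋ = $20,923 → take DB $36,844. Book value $208,786.
Year 2: DB = ⌊$208,786 × 150%/10⌋ = $31,317; SL = ⌊$172,386/9⌋ = $19,154 → take DB $31,317. Book value $177,469.
Year 3: DB = ⌊$177,469 × 150%/10⌋ = $26,620; SL = ⌊$141,069/8⌋ = $17,633 → take DB $26,620. Book value $150,849.
Year 4: DB = ⌊$150,849 × 150%/10⌋ = $22,627; SL = ⌊$114,449/7⌋ = $16,349 → take DB $22,627. Book value $128,222.
Year 5: DB = ⌊$128,222 × 150%/10⌋ = $19,233; SL = ⌊$91,822/6⌋ = $15,303 → take DB $19,233. Book value $108,989.
Year 6: DB = ⌊$108,989 × 150%/10⌋ = $16,348; SL = ⌊$72,589/5⌋ = $14,517 → take DB $16,348. Book value $92,641.
Year 7: DB = ⌊$92,641 × 150%/10⌋ = $13,896; SL = ⌊$56,241/4⌋ = $14,060 → take SL $14,060. Book value $78,581.
Year 8: DB = ⌊$78,581 × 150%/10⌋ = $11,787; SL = ⌊$42,181/3⌋ = $14,060 → take SL $14,060. Book value $64,521.
Year 9: DB = ⌊$64,521 × 150%/10⌋ = $9,678; SL = ⌊$28,121/2⌋ = $14,060 → take SL $14,060. Book value $50,461.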